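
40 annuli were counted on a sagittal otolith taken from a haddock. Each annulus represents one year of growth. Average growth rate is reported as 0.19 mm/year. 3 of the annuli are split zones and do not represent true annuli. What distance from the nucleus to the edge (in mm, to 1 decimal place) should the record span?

7.0 mm

True annulus count = 40 − 3 = 37.
Length ≈ 0.19 × 37 = 7.0 mm.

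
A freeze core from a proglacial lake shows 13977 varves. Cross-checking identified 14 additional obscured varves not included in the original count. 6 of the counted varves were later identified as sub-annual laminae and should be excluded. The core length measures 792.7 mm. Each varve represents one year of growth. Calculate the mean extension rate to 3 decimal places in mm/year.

Correcting the raw count gives 13977 − 6 + 14 = 13985 true varves.
Extension rate ≈ 792.7 / 13985 = 0.057 mm/year.

0.057 mm/year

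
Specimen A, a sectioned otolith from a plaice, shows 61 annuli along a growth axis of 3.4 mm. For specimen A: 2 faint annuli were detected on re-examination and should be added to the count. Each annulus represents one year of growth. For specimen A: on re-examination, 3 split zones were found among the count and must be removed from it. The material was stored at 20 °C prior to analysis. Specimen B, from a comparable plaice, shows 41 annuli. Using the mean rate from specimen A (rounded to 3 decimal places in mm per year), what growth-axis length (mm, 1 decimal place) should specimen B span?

Specimen A: correcting the raw count gives 61 − 3 + 2 = 60 true annuli.
A: Mean rate = 3.4 mm / 60 years ≈ 0.057 mm per year.
B's length ≈ 0.057 × 41 = 2.3 mm.

2.3 mm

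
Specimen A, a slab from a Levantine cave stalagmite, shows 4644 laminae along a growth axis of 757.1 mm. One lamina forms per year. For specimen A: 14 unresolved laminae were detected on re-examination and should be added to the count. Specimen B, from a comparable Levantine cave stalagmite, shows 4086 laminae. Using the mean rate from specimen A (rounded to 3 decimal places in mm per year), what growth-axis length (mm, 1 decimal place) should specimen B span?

Specimen A: adjusted count: 4644 + 14 = 4658 laminae.
A: Extension rate ≈ 757.1 / 4658 = 0.163 mm/year.
B's length ≈ 0.163 × 4086 = 666.0 mm.

666.0 mm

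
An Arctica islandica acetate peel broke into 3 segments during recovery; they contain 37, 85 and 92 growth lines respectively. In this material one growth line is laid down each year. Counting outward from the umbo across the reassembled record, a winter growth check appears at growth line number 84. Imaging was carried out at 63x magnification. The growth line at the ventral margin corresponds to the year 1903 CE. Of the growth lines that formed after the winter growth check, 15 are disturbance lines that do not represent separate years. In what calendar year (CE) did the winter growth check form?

1788 CE

Total growth lines = 37 + 85 + 92 = 214.
The winter growth check sits at growth line 84 from the umbo, so 214 − 84 = 130 growth lines formed after it.
Excluding 15 false growth lines: 130 − 15 = 115.
1903 − 115 = 1788 CE.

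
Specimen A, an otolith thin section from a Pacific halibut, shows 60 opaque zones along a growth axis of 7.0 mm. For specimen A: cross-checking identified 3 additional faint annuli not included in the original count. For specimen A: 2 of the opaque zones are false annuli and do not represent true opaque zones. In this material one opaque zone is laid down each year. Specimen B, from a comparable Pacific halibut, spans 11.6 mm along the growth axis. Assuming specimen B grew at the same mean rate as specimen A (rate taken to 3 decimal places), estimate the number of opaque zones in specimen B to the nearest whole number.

Specimen A: correcting the raw count gives 60 − 2 + 3 = 61 true opaque zones.
A: Extension rate ≈ 7.0 / 61 = 0.115 mm/yr.
For B, 11.6 / 0.115 = 100.87 years ≈ 101 opaque zones.

101 opaque zones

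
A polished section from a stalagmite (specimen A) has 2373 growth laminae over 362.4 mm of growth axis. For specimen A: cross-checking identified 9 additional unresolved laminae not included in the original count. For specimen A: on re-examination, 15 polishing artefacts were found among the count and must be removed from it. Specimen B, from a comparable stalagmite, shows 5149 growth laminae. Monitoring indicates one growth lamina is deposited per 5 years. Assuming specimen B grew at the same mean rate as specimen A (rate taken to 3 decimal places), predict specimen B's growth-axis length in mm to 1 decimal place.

798.1 mm

Specimen A: adjusted count: 2373 − 15 + 9 = 2367 growth laminae.
Specimen A: at 5 years per growth lamina, 2367 × 5 = 11835 years.
A: Mean rate = 362.4 mm / 11835 years ≈ 0.031 mm per year.
Specimen B: 5149 growth laminae at 5 years each span 5149 × 5 = 25745 years. Length of B = 0.031 × 25745 = 798.1 mm.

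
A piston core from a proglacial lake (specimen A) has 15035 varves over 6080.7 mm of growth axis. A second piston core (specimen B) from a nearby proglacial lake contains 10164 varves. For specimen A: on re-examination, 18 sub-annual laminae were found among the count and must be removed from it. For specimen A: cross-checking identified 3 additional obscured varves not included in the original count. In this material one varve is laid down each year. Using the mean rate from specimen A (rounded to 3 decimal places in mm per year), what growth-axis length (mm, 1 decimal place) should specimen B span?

Specimen A: correcting the raw count gives 15035 − 18 + 3 = 15020 true varves.
A: Extension rate ≈ 6080.7 / 15020 = 0.405 mm per year.
B's length ≈ 0.405 × 10164 = 4116.4 mm.

4116.4 mm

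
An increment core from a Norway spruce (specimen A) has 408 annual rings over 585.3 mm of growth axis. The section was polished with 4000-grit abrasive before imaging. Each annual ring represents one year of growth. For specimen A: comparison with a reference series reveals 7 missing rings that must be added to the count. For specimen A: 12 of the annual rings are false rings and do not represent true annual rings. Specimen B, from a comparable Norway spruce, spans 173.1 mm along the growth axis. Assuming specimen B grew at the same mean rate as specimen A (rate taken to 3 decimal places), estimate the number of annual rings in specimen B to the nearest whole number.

119 annual rings

Specimen A: true annual ring count = 408 − 12 + 7 = 403.
A: Mean rate = 585.3 mm / 403 years ≈ 1.452 mm/yr.
Specimen B: 173.1 mm / 1.452 mm per year = 119.21 years ≈ 119 annual rings.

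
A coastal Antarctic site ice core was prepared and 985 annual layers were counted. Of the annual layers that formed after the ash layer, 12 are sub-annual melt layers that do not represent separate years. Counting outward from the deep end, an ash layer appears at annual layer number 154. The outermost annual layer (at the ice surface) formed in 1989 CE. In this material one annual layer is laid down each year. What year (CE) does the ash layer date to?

1170 CE

Between annual layer 154 and the ice surface there are 985 − 154 = 831 annual layers.
Removing the 12 false annual layers leaves 831 − 12 = 819 true annual layers beyond the ash layer.
The annual layer at the ice surface is 1989 CE, so the ash layer dates to 1989 − 819 = 1170 CE.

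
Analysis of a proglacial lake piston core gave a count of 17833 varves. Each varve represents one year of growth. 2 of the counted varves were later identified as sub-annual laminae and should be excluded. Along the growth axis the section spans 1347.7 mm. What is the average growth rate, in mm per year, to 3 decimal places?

0.076 mm per year

Adjusted count: 17833 − 2 = 17831 varves.
Mean rate = 1347.7 mm / 17831 years ≈ 0.076 mm per year.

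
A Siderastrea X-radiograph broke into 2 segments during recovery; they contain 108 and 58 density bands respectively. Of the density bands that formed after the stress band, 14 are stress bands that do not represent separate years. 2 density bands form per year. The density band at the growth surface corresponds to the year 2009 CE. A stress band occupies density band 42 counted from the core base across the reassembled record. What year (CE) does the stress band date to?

1954 CE

Total density bands = 108 + 58 = 166.
Between density band 42 and the growth surface there are 166 − 42 = 124 density bands.
Excluding 14 false density bands: 124 − 14 = 110.
110 density bands at 2 per year is 110 / 2 = 55 years.
2009 − 55 = 1954 CE.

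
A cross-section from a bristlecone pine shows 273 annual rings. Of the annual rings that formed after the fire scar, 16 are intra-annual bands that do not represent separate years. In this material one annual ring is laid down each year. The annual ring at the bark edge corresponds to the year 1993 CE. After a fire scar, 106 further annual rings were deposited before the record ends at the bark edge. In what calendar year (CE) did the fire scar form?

1903 CE

106 annual rings post-date the fire scar.
Excluding 16 false annual rings: 106 − 16 = 90.
Counting back 90 years from 1993 CE places the fire scar in 1993 − 90 = 1903 CE.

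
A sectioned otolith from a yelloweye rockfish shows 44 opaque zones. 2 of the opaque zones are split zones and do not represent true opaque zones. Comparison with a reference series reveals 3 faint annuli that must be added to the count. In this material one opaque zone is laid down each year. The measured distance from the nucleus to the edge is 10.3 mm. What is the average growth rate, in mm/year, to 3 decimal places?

Adjusted count: 44 − 2 + 3 = 45 opaque zones.
Extension rate ≈ 10.3 / 45 = 0.229 mm/year.

0.229 mm/year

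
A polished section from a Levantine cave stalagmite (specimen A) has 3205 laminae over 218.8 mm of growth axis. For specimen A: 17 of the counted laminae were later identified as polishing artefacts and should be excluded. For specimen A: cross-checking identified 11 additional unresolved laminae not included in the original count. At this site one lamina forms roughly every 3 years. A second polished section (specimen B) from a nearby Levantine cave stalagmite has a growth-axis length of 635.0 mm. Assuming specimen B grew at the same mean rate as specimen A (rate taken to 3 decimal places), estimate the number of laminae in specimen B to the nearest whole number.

Specimen A: correcting the raw count gives 3205 − 17 + 11 = 3199 true laminae.
Specimen A: multiplying by 3 years per lamina: 3199 × 3 = 9597 years.
A: Mean rate = 218.8 mm / 9597 years ≈ 0.023 mm/year.
B spans 635.0 / 0.023 = 27608.70 years; at 3 years per lamina that is 27608.70 / 3 ≈ 9203 laminae.

9203 laminae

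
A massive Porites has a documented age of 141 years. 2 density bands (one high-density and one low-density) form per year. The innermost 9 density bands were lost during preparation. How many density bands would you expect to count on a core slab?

273 density bands

With 2 density bands per year, 141 years would produce 141 × 2 = 282 density bands.
Subtracting the 9 density bands not captured gives 282 − 9 = 273 density bands in the record.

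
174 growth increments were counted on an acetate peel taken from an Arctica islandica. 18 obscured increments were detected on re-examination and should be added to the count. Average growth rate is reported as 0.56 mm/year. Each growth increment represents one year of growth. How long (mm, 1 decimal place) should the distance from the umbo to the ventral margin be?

107.5 mm

After corrections the count is 174 + 18 = 192 growth increments.
Predicted length = 0.56 mm/year × 192 years = 107.5 mm.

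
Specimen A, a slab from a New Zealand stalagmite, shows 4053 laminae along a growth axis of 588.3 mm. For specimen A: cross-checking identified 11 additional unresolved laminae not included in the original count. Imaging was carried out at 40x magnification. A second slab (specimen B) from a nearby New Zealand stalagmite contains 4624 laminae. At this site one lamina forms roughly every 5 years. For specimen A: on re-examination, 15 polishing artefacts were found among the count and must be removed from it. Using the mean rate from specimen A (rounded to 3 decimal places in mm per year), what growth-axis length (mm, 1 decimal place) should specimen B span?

Specimen A: adjusted count: 4053 − 15 + 11 = 4049 laminae.
Specimen A: multiplying by 5 years per lamina: 4049 × 5 = 20245 years.
A: Extension rate ≈ 588.3 / 20245 = 0.029 mm/year.
Specimen B: multiplying by 5 years per lamina: 4624 × 5 = 23120 years. B's length ≈ 0.029 × 23120 = 670.5 mm.

670.5 mm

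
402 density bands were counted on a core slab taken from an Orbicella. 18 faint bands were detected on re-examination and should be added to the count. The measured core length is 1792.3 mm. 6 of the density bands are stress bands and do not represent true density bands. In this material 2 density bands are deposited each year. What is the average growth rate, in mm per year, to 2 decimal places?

8.66 mm per year

True density band count = 402 − 6 + 18 = 414.
With 2 density bands per year, 414 / 2 = 207 years.
1792.3 mm over 207 years gives 1792.3 / 207 ≈ 8.66 mm per year.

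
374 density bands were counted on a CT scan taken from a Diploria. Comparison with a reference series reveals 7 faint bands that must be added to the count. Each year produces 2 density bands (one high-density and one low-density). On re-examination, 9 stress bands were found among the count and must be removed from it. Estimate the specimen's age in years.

186 yr

Adjusted count: 374 − 9 + 7 = 372 density bands.
With 2 density bands per year, 372 / 2 = 186 years.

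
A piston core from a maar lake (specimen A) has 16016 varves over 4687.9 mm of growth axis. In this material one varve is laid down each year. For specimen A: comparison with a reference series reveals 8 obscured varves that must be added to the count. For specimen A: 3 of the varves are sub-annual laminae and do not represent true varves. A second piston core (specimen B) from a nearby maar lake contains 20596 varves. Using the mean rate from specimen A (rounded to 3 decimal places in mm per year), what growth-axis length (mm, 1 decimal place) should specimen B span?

6034.6 mm

Specimen A: correcting the raw count gives 16016 − 3 + 8 = 16021 true varves.
A: 4687.9 mm over 16021 years gives 4687.9 / 16021 ≈ 0.293 mm/year.
B's length ≈ 0.293 × 20596 = 6034.6 mm.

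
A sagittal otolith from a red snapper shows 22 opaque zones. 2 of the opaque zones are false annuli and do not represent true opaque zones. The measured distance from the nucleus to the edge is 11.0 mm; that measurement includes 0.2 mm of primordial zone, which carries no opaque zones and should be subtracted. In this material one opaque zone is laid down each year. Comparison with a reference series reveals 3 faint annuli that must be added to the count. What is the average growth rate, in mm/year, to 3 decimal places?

Correcting the raw count gives 22 − 2 + 3 = 23 true opaque zones.
The growth record spans 11.0 − 0.2 = 10.8 mm.
Mean rate = 10.8 mm / 23 years ≈ 0.470 mm/year.

0.470 mm/year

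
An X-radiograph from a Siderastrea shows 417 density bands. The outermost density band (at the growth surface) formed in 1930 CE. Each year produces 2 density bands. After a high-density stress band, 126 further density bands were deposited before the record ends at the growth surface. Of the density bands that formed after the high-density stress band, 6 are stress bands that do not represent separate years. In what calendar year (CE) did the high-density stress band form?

126 density bands formed after the high-density stress band.
Removing the 6 false density bands leaves 126 − 6 = 120 true density bands beyond the high-density stress band.
120 density bands at 2 per year is 120 / 2 = 60 years.
1930 − 60 = 1870 CE.

1870 CE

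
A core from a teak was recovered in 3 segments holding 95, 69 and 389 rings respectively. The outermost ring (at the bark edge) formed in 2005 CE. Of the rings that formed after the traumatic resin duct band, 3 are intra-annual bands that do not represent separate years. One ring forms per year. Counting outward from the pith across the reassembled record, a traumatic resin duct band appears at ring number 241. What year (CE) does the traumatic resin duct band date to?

Total rings = 95 + 69 + 389 = 553.
Between ring 241 and the bark edge there are 553 − 241 = 312 rings.
312 − 3 false = 309 true rings after the traumatic resin duct band.
Counting back 309 years from 2005 CE places the traumatic resin duct band in 2005 − 309 = 1696 CE.

1696 CE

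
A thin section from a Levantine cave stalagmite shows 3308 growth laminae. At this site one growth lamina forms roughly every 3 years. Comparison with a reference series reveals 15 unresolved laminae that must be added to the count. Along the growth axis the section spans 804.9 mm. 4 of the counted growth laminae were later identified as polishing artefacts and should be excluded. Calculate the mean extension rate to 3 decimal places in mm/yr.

Correcting the raw count gives 3308 − 4 + 15 = 3319 true growth laminae.
Multiplying by 3 years per growth lamina: 3319 × 3 = 9957 years.
Extension rate ≈ 804.9 / 9957 = 0.081 mm/yr.

0.081 mm/yr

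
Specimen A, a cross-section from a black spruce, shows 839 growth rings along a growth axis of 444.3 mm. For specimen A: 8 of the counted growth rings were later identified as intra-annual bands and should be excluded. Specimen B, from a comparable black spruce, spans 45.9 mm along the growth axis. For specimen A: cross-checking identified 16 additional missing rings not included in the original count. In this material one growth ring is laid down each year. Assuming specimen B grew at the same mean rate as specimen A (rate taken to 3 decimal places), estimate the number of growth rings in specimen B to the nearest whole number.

87 growth rings

Specimen A: after corrections the count is 839 − 8 + 16 = 847 growth rings.
A: 444.3 mm over 847 years gives 444.3 / 847 ≈ 0.525 mm per year.
B spans 45.9 / 0.525 = 87.43 years ≈ 87 growth rings.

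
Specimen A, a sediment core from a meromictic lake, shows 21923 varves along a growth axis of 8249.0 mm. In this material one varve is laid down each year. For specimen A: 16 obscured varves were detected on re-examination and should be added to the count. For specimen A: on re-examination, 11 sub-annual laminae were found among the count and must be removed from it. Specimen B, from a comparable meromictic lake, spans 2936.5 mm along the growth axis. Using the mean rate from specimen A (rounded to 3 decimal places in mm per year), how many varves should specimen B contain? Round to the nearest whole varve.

7810 varves

Specimen A: after corrections the count is 21923 − 11 + 16 = 21928 varves.
A: Extension rate ≈ 8249.0 / 21928 = 0.376 mm/year.
For B, 2936.5 / 0.376 = 7809.84 years ≈ 7810 varves.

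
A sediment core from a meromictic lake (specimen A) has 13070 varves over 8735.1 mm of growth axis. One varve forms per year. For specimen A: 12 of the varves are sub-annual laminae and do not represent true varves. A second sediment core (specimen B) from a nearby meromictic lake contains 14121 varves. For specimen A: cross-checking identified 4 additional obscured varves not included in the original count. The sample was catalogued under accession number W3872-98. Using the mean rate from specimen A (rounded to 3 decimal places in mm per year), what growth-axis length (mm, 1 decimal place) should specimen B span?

Specimen A: adjusted count: 13070 − 12 + 4 = 13062 varves.
A: Extension rate ≈ 8735.1 / 13062 = 0.669 mm per year.
Length of B = 0.669 × 14121 = 9446.9 mm.

9446.9 mm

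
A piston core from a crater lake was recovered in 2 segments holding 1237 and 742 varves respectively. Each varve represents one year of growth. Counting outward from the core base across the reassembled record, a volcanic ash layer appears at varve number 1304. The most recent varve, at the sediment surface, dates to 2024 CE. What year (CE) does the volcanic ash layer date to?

1349 CE

Total varves = 1237 + 742 = 1979.
The volcanic ash layer sits at varve 1304 from the core base, so 1979 − 1304 = 675 varves formed after it.
2024 − 675 = 1349 CE.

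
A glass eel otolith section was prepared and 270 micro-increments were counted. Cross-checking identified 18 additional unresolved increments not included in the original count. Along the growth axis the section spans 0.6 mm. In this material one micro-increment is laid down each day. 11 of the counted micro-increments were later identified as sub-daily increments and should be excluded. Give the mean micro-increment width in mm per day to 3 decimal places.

Correcting the raw count gives 270 − 11 + 18 = 277 true micro-increments.
Mean rate = 0.6 mm / 277 days ≈ 0.002 mm per day.

0.002 mm per day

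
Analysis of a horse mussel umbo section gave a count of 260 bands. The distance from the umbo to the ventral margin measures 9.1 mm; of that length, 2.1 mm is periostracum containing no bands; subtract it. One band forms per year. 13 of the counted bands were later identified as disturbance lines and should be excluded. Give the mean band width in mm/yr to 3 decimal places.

0.028 mm/yr

Correcting the raw count gives 260 − 13 = 247 true bands.
Removing the 2.1 mm offcut leaves 9.1 − 2.1 = 7.0 mm.
Extension rate ≈ 7.0 / 247 = 0.028 mm/yr.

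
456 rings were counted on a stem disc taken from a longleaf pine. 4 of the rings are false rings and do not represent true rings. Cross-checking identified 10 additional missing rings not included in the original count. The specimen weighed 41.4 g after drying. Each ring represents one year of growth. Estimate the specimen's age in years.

462 yr

Correcting the raw count gives 456 − 4 + 10 = 462 true rings.
With a one-to-one ring periodicity this is 462 years.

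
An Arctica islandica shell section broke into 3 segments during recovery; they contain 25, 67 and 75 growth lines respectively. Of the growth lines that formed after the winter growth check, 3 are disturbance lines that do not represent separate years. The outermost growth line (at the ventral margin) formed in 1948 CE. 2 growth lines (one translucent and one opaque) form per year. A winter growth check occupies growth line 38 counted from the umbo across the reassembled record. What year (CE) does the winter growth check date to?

1885 CE

Total growth lines = 25 + 67 + 75 = 167.
167 − 38 = 129 growth lines lie beyond the winter growth check toward the ventral margin.
129 − 3 false = 126 true growth lines after the winter growth check.
With 2 growth lines per year, 126 / 2 = 63 years.
1948 − 63 = 1885 CE.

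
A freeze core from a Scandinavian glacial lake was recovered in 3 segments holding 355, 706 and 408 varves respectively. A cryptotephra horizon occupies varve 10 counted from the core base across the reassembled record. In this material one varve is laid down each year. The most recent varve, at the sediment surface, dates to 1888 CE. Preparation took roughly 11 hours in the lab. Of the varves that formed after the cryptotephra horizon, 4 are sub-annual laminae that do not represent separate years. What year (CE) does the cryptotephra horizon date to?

Total varves = 355 + 706 + 408 = 1469.
Between varve 10 and the sediment surface there are 1469 − 10 = 1459 varves.
Excluding 4 false varves: 1459 − 4 = 1455.
Counting back 1455 years from 1888 CE places the cryptotephra horizon in 1888 − 1455 = 433 CE.

433 CE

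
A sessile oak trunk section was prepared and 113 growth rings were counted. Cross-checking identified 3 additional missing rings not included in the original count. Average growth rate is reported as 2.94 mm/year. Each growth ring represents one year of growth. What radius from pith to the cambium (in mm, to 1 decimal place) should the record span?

After corrections the count is 113 + 3 = 116 growth rings.
Predicted length = 2.94 mm/year × 116 years = 341.0 mm.

341.0 mm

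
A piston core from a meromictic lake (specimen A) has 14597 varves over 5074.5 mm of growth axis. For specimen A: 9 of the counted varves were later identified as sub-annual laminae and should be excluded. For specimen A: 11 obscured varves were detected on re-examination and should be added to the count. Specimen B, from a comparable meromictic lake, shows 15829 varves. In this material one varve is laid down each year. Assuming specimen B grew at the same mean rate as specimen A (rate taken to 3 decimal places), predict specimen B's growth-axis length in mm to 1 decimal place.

5508.5 mm

Specimen A: true varve count = 14597 − 9 + 11 = 14599.
A: Mean rate = 5074.5 mm / 14599 years ≈ 0.348 mm/year.
For B, 0.348 mm/year × 15829 years = 5508.5 mm.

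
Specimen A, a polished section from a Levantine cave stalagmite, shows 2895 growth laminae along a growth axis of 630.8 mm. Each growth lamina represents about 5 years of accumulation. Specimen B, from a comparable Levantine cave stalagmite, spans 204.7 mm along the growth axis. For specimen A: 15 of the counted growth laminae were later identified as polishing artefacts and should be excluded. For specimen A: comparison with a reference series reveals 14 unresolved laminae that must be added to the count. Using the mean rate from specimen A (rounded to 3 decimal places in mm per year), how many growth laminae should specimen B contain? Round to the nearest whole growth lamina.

930 growth laminae

Specimen A: true growth lamina count = 2895 − 15 + 14 = 2894.
Specimen A: 2894 growth laminae at 5 years each span 2894 × 5 = 14470 years.
A: 630.8 mm over 14470 years gives 630.8 / 14470 ≈ 0.044 mm/year.
For B, 204.7 / 0.044 = 4652.27 years; at 5 years per growth lamina that is 4652.27 / 5 ≈ 930 growth laminae.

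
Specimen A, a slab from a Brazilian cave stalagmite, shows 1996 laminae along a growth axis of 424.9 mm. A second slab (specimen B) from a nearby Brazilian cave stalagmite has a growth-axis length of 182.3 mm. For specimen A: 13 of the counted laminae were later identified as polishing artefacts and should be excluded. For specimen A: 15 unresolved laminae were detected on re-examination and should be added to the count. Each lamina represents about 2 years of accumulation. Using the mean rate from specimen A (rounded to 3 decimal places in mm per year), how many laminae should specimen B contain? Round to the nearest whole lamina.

860 laminae

Specimen A: after corrections the count is 1996 − 13 + 15 = 1998 laminae.
Specimen A: multiplying by 2 years per lamina: 1998 × 2 = 3996 years.
A: 424.9 mm over 3996 years gives 424.9 / 3996 ≈ 0.106 mm/year.
For B, 182.3 / 0.106 = 1719.81 years; at 2 years per lamina that is 1719.81 / 2 ≈ 860 laminae.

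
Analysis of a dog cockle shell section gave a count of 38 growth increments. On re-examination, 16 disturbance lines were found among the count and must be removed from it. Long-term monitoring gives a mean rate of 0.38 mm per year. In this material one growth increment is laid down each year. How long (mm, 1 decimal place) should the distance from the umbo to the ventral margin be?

8.4 mm

Adjusted count: 38 − 16 = 22 growth increments.
Predicted length = 0.38 mm/year × 22 years = 8.4 mm.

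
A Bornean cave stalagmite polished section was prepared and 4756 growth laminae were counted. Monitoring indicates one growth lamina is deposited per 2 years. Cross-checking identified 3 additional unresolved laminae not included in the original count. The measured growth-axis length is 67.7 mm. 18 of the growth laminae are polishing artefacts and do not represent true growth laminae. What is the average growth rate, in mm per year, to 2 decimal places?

Correcting the raw count gives 4756 − 18 + 3 = 4741 true growth laminae.
Multiplying by 2 years per growth lamina: 4741 × 2 = 9482 years.
67.7 mm over 9482 years gives 67.7 / 9482 ≈ 0.01 mm per year.

0.01 mm per year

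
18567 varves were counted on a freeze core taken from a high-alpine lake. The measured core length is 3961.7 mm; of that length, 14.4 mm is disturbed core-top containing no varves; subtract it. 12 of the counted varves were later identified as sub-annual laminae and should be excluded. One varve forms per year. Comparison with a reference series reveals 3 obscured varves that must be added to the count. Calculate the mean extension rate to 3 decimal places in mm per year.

Adjusted count: 18567 − 12 + 3 = 18558 varves.
The growth record spans 3961.7 − 14.4 = 3947.3 mm.
Mean rate = 3947.3 mm / 18558 years ≈ 0.213 mm per year.

0.213 mm per year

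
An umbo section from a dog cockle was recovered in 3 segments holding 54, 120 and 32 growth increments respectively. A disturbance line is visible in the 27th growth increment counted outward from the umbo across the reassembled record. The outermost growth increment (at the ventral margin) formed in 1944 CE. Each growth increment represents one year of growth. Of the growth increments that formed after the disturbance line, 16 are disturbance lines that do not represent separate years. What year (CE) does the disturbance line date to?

1781 CE

Total growth increments = 54 + 120 + 32 = 206.
206 − 27 = 179 growth increments lie beyond the disturbance line toward the ventral margin.
Removing the 16 false growth increments leaves 179 − 16 = 163 true growth increments beyond the disturbance line.
Counting back 163 years from 1944 CE places the disturbance line in 1944 − 163 = 1781 CE.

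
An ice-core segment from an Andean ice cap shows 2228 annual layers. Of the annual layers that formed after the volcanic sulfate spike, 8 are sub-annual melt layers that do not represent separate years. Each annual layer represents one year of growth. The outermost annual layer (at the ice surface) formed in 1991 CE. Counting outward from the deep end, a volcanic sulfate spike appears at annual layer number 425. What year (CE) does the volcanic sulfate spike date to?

The volcanic sulfate spike sits at annual layer 425 from the deep end, so 2228 − 425 = 1803 annual layers formed after it.
1803 − 8 false = 1795 true annual layers after the volcanic sulfate spike.
1991 − 1795 = 196 CE.

196 CE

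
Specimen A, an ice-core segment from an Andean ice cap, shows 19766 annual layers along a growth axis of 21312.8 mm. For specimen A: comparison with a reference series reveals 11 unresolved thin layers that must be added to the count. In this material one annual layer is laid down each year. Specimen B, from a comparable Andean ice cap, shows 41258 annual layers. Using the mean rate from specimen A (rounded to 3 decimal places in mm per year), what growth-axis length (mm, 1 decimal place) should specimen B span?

44476.1 mm

Specimen A: correcting the raw count gives 19766 + 11 = 19777 true annual layers.
A: Mean rate = 21312.8 mm / 19777 years ≈ 1.078 mm/year.
For B, 1.078 mm/year × 41258 years = 44476.1 mm.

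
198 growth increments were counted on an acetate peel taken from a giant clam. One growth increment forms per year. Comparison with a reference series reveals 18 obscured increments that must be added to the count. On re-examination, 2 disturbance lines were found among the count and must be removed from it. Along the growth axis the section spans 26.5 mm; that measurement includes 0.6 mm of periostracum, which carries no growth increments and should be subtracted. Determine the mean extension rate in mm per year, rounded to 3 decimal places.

After corrections the count is 198 − 2 + 18 = 214 growth increments.
Removing the 0.6 mm offcut leaves 26.5 − 0.6 = 25.9 mm.
Mean rate = 25.9 mm / 214 years ≈ 0.121 mm per year.

0.121 mm per year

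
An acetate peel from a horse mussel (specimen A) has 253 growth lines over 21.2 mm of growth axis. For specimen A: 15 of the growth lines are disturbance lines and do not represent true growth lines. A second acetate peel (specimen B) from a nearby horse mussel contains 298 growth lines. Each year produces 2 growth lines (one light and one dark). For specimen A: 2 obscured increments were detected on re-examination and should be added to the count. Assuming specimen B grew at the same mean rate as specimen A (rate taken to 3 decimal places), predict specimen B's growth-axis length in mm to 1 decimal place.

26.4 mm

Specimen A: true growth line count = 253 − 15 + 2 = 240.
Specimen A: dividing by 2 growth lines per year: 240 / 2 = 120 years.
A: 21.2 mm over 120 years gives 21.2 / 120 ≈ 0.177 mm per year.
Specimen B: with 2 growth lines per year, 298 / 2 = 149 years. B's length ≈ 0.177 × 149 = 26.4 mm.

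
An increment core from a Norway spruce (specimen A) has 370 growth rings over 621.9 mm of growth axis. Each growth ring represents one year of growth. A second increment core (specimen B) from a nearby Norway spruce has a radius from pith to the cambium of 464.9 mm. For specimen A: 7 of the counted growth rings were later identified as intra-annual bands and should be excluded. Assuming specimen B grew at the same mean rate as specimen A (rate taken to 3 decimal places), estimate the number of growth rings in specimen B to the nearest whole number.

271 growth rings

Specimen A: after corrections the count is 370 − 7 = 363 growth rings.
A: Mean rate = 621.9 mm / 363 years ≈ 1.713 mm per year.
For B, 464.9 / 1.713 = 271.40 years ≈ 271 growth rings.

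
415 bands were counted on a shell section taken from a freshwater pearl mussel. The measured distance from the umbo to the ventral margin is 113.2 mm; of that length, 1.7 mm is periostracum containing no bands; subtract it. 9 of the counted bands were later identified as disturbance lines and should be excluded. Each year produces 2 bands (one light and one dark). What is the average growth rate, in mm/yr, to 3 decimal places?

0.549 mm/yr

True band count = 415 − 9 = 406.
Dividing by 2 bands per year: 406 / 2 = 203 years.
The growth record spans 113.2 − 1.7 = 111.5 mm.
Mean rate = 111.5 mm / 203 years ≈ 0.549 mm/yr.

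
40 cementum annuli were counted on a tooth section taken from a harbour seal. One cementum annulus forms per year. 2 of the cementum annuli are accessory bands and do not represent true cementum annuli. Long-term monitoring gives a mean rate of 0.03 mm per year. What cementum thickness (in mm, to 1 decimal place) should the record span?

Adjusted count: 40 − 2 = 38 cementum annuli.
Predicted length = 0.03 mm/year × 38 years = 1.1 mm.

1.1 mm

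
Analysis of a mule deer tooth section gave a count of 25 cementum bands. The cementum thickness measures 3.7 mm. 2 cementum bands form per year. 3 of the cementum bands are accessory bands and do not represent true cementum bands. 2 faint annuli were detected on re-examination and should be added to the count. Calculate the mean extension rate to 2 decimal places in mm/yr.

0.31 mm/yr

Adjusted count: 25 − 3 + 2 = 24 cementum bands.
With 2 cementum bands per year, 24 / 2 = 12 years.
3.7 mm over 12 years gives 3.7 / 12 ≈ 0.31 mm/yr.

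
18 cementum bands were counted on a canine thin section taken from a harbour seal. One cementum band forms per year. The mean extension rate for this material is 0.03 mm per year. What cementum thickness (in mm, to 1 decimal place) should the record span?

0.5 mm

The record spans 18 years at 0.03 mm per year.
Predicted length = 0.03 mm/year × 18 years = 0.5 mm.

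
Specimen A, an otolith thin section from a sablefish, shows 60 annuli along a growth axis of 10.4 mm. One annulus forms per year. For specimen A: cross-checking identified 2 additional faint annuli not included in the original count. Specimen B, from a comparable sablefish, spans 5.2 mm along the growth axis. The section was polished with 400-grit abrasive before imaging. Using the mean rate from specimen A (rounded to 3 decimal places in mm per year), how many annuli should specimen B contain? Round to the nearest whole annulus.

Specimen A: true annulus count = 60 + 2 = 62.
A: 10.4 mm over 62 years gives 10.4 / 62 ≈ 0.168 mm per year.
B spans 5.2 / 0.168 = 30.95 years ≈ 31 annuli.

31 annuli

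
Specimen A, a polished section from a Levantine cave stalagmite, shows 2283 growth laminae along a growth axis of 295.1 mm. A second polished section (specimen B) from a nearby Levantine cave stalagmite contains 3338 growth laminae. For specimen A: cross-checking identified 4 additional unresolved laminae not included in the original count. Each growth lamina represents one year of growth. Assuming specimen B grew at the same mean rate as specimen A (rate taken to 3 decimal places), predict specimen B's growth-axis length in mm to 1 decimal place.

Specimen A: adjusted count: 2283 + 4 = 2287 growth laminae.
A: Mean rate = 295.1 mm / 2287 years ≈ 0.129 mm/yr.
B's length ≈ 0.129 × 3338 = 430.6 mm.

430.6 mm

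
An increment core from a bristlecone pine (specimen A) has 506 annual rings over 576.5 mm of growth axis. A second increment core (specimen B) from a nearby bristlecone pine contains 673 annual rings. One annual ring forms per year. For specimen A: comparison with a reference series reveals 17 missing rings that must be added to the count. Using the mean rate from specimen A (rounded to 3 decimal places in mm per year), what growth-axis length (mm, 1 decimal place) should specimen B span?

Specimen A: after corrections the count is 506 + 17 = 523 annual rings.
A: 576.5 mm over 523 years gives 576.5 / 523 ≈ 1.102 mm/year.
B's length ≈ 1.102 × 673 = 741.6 mm.

741.6 mm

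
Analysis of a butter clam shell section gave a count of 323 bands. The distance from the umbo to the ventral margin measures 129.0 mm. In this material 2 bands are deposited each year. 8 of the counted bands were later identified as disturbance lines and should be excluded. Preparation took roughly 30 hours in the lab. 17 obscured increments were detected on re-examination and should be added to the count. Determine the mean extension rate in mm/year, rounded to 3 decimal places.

Adjusted count: 323 − 8 + 17 = 332 bands.
Dividing by 2 bands per year: 332 / 2 = 166 years.
129.0 mm over 166 years gives 129.0 / 166 ≈ 0.777 mm/year.

0.777 mm/year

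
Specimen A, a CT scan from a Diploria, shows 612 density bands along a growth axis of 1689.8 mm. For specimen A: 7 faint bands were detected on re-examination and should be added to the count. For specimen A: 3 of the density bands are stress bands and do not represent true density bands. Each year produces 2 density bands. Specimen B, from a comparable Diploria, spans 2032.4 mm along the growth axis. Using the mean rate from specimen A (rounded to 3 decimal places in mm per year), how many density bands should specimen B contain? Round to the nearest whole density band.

741 density bands

Specimen A: correcting the raw count gives 612 − 3 + 7 = 616 true density bands.
Specimen A: with 2 density bands per year, 616 / 2 = 308 years.
A: Mean rate = 1689.8 mm / 308 years ≈ 5.486 mm per year.
Specimen B: 2032.4 mm / 5.486 mm per year = 370.47 years; at 2 density bands per year that is 370.47 × 2 ≈ 741 density bands.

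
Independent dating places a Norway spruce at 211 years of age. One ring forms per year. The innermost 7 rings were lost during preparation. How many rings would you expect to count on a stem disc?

At one ring per year, 211 years correspond to 211 rings.
Subtracting the 7 rings not captured gives 211 − 7 = 204 rings in the record.

204 rings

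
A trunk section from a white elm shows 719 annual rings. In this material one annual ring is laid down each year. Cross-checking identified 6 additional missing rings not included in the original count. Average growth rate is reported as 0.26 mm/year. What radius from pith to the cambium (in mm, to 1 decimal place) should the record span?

True annual ring count = 719 + 6 = 725.
Length ≈ 0.26 × 725 = 188.5 mm.

188.5 mm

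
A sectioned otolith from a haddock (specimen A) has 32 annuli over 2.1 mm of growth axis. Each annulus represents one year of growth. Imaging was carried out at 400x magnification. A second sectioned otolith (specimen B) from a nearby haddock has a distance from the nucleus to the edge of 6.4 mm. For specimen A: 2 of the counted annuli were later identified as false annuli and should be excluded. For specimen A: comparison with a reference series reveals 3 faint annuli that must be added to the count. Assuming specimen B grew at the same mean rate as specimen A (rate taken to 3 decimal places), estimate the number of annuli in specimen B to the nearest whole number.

Specimen A: correcting the raw count gives 32 − 2 + 3 = 33 true annuli.
A: 2.1 mm over 33 years gives 2.1 / 33 ≈ 0.064 mm/yr.
For B, 6.4 / 0.064 = 100.00 years ≈ 100 annuli.

100 annuli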